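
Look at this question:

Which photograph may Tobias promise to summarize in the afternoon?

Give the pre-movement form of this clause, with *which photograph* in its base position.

The filler 'which photograph' is interpreted as the direct object of 'summarize'. It moves to the left edge, and the trace sits right after 'summarize':
Which photograph may Tobias promise to summarize ___ in the afternoon?

Tobias may promise to summarize which photograph in the afternoon.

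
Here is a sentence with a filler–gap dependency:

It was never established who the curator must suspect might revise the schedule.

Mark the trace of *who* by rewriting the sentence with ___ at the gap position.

In situ: The curator must suspect who might revise the schedule.
'who' functions as the subject of the clause embedded under 'suspect'. The gap is right after 'suspect'.

It was never established who the curator must suspect ___ might revise the schedule.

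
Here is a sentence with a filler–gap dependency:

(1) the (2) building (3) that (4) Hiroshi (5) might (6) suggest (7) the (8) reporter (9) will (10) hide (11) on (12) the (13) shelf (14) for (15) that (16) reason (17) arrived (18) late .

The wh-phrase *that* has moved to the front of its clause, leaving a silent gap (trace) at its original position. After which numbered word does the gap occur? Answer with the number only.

'that' functions as the direct object of 'hide'. Fronting leaves a gap immediately after 'hide':
The building that Hiroshi might suggest the reporter will hide ___ on the shelf for that reason arrived late.
'hide' is word 10.

10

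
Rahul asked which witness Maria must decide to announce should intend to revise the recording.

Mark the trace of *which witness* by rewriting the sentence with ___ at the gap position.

Underlying clause: Maria must decide to announce which witness should intend to revise the recording.
The filler 'which witness' is interpreted as the subject of the clause embedded under 'announce'. The gap is right after 'announce'.

Rahul asked which witness Maria must decide to announce ___ should intend to revise the recording.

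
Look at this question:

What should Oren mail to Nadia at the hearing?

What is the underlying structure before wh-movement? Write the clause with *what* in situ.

Oren should mail what to Nadia at the hearing.

'what' functions as the direct object of 'mail'. Fronting leaves a gap immediately after 'mail':
What should Oren mail ___ to Nadia at the hearing?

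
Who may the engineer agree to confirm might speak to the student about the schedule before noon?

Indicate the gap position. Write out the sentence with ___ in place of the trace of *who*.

Pre-movement form: The engineer may agree to confirm who might speak to the student about the schedule before noon.
'who' functions as the subject of the clause embedded under 'confirm'. The gap is right after 'confirm'.

Who may the engineer agree to confirm ___ might speak to the student about the schedule before noon?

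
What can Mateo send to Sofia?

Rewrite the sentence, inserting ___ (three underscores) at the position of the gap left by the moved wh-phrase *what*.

In situ: Mateo can send what to Sofia.
'what' functions as the direct object of 'send'. The gap is right after 'send'.

What can Mateo send ___ to Sofia?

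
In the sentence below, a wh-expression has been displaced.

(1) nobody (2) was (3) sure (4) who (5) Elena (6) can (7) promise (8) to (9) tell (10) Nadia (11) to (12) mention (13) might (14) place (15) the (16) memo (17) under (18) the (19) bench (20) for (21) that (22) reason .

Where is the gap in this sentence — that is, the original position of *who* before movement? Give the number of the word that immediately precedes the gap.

12

Underlying clause: Elena can promise to tell Nadia to mention who might place the memo under the bench for that reason.
'who' is the subject of the clause embedded under 'mention'. Wh-movement fronts it, leaving a gap right after 'mention':
Nobody was sure who Elena can promise to tell Nadia to mention ___ might place the memo under the bench for that reason.
'mention' is word 12.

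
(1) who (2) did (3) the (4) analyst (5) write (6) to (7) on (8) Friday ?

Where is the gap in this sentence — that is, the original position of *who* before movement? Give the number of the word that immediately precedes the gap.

6

Before movement: The analyst did write to who on Friday.
The filler 'who' is interpreted as the object of the preposition 'to'. Fronting leaves a gap immediately after 'to':
Who did the analyst write to ___ on Friday?
'to' is word 6.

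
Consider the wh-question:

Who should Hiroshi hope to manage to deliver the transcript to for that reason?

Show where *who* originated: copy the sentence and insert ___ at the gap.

Who should Hiroshi hope to manage to deliver the transcript to ___ for that reason?

Pre-movement form: Hiroshi should hope to manage to deliver the transcript to who for that reason.
The filler 'who' is interpreted as the object of the preposition 'to' (recipient of 'deliver'). The gap is right after 'to'.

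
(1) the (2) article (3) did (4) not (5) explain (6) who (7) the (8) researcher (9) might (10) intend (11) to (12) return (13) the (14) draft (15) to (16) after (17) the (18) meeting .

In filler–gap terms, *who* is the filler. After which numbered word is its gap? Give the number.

15

Underlying clause: The researcher might intend to return the draft to who after the meeting.
'who' is the object of the preposition 'to' (recipient of 'return'). Wh-movement fronts it, leaving a gap right after 'to':
The article did not explain who the researcher might intend to return the draft to ___ after the meeting.
'to' is word 15.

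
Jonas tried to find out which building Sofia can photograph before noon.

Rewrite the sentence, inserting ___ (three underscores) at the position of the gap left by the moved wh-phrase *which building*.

In situ: Sofia can photograph which building before noon.
The filler 'which building' is interpreted as the direct object of 'photograph'. The gap is right after 'photograph'.

Jonas tried to find out which building Sofia can photograph ___ before noon.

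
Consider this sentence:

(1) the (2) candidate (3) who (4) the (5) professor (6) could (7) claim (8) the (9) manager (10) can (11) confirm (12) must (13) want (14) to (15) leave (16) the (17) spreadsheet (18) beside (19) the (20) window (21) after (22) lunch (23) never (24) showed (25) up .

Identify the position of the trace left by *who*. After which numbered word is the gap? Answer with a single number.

'who' is the subject of the clause embedded under 'confirm'. It moves to the left edge, and the trace sits right after 'confirm':
The candidate who the professor could claim the manager can confirm ___ must want to leave the spreadsheet beside the window after lunch never showed up.
'confirm' is word 11.

11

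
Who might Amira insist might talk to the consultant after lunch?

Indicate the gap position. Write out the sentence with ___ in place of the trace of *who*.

Pre-movement form: Amira might insist who might talk to the consultant after lunch.
'who' functions as the subject of the clause embedded under 'insist'. The gap is right after 'insist'.

Who might Amira insist ___ might talk to the consultant after lunch?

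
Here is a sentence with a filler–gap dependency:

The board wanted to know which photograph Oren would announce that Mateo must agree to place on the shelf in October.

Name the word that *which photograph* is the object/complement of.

Pre-movement form: Oren would announce that Mateo must agree to place which photograph on the shelf in October.
'which photograph' functions as the direct object of 'place'. Wh-movement fronts it, leaving a gap right after 'place':
The board wanted to know which photograph Oren would announce that Mateo must agree to place ___ on the shelf in October.

place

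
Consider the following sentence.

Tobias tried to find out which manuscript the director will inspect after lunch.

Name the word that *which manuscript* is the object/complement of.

inspect

In situ: The director will inspect which manuscript after lunch.
'which manuscript' is the direct object of 'inspect'. It moves to the left edge, and the trace sits right after 'inspect':
Tobias tried to find out which manuscript the director will inspect ___ after lunch.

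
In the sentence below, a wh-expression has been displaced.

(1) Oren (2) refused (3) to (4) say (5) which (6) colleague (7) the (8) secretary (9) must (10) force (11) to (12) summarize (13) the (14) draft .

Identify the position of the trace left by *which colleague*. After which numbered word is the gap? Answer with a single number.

10

Pre-movement form: The secretary must force which colleague to summarize the draft.
'which colleague' functions as the direct object of 'force'. Fronting leaves a gap immediately after 'force':
Oren refused to say which colleague the secretary must force ___ to summarize the draft.
'force' is word 10.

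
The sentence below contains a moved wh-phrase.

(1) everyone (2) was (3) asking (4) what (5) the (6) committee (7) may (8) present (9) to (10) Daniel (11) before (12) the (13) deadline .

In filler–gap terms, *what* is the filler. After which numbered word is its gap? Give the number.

Pre-movement form: The committee may present what to Daniel before the deadline.
'what' is the direct object of 'present'. Fronting leaves a gap immediately after 'present':
Everyone was asking what the committee may present ___ to Daniel before the deadline.
'present' is word 8.

8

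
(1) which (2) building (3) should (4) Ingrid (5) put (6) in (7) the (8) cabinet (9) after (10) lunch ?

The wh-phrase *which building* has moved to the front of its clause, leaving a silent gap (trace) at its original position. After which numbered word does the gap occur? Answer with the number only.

5

Before movement: Ingrid should put which building in the cabinet after lunch.
'which building' is the direct object of 'put'. Fronting leaves a gap immediately after 'put':
Which building should Ingrid put ___ in the cabinet after lunch?
'put' is word 5.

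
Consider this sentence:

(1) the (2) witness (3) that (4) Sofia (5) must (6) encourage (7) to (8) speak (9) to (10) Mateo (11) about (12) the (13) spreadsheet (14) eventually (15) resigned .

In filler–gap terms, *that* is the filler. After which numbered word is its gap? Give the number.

'that' functions as the direct object of 'encourage'. Wh-movement fronts it, leaving a gap right after 'encourage':
The witness that Sofia must encourage ___ to speak to Mateo about the spreadsheet eventually resigned.
'encourage' is word 6.

6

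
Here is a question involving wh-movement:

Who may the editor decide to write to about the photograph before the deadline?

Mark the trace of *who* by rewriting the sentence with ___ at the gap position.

Underlying clause: The editor may decide to write to who about the photograph before the deadline.
The filler 'who' is interpreted as the object of the preposition 'to'. The gap is right after 'to'.

Who may the editor decide to write to ___ about the photograph before the deadline?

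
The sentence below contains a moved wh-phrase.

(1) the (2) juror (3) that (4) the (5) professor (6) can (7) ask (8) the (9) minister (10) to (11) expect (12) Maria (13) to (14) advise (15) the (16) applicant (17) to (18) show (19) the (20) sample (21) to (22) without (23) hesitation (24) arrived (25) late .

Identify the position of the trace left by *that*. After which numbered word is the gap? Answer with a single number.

21

'that' is the object of the preposition 'to' (recipient of 'show'). It moves to the left edge, and the trace sits right after 'to':
The juror that the professor can ask the minister to expect Maria to advise the applicant to show the sample to ___ without hesitation arrived late.
'to' is word 21.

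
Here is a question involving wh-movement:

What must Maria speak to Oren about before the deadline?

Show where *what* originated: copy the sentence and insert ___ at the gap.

What must Maria speak to Oren about ___ before the deadline?

Pre-movement form: Maria must speak to Oren about what before the deadline.
'what' is the object of the preposition 'about'. The gap is right after 'about'.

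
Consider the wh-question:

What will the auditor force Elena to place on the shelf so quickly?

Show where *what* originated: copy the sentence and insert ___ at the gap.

What will the auditor force Elena to place ___ on the shelf so quickly?

Before movement: The auditor will force Elena to place what on the shelf so quickly.
'what' is the direct object of 'place'. The gap is right after 'place'.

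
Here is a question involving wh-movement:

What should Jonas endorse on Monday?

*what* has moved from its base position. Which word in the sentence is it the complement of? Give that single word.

endorse

Before movement: Jonas should endorse what on Monday.
'what' functions as the direct object of 'endorse'. Fronting leaves a gap immediately after 'endorse':
What should Jonas endorse ___ on Monday?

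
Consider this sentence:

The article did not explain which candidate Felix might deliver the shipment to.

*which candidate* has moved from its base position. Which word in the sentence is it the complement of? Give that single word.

In situ: Felix might deliver the shipment to which candidate.
The filler 'which candidate' is interpreted as the object of the preposition 'to' (recipient of 'deliver'). Wh-movement fronts it, leaving a gap right after 'to':
The article did not explain which candidate Felix might deliver the shipment to ___.

to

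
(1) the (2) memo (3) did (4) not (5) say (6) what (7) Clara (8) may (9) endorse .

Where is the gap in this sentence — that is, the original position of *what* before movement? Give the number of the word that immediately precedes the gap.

9

Before movement: Clara may endorse what.
The filler 'what' is interpreted as the direct object of 'endorse'. It moves to the left edge, and the trace sits right after 'endorse':
The memo did not say what Clara may endorse ___.
'endorse' is word 9.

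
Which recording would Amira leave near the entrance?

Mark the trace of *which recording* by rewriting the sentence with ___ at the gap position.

Which recording would Amira leave ___ near the entrance?

Before movement: Amira would leave which recording near the entrance.
'which recording' functions as the direct object of 'leave'. The gap is right after 'leave'.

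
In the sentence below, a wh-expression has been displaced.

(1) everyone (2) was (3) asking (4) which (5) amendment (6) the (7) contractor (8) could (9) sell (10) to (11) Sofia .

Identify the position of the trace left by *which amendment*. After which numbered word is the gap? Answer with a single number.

Pre-movement form: The contractor could sell which amendment to Sofia.
'which amendment' functions as the direct object of 'sell'. Fronting leaves a gap immediately after 'sell':
Everyone was asking which amendment the contractor could sell ___ to Sofia.
'sell' is word 9.

9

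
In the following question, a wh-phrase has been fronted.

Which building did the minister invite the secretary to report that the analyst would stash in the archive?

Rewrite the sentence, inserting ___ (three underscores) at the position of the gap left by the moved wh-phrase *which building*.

Which building did the minister invite the secretary to report that the analyst would stash ___ in the archive?

In situ: The minister did invite the secretary to report that the analyst would stash which building in the archive.
The filler 'which building' is interpreted as the direct object of 'stash'. The gap is right after 'stash'.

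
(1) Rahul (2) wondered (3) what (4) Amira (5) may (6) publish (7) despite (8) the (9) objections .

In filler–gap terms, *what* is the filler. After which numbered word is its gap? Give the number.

Pre-movement form: Amira may publish what despite the objections.
The filler 'what' is interpreted as the direct object of 'publish'. Wh-movement fronts it, leaving a gap right after 'publish':
Rahul wondered what Amira may publish ___ despite the objections.
'publish' is word 6.

6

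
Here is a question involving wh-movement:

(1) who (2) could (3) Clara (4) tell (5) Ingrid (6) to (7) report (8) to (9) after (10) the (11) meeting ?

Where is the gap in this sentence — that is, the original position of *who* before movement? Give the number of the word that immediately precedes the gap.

8

Underlying clause: Clara could tell Ingrid to report to who after the meeting.
'who' is the object of the preposition 'to'. Fronting leaves a gap immediately after 'to':
Who could Clara tell Ingrid to report to ___ after the meeting?
'to' is word 8.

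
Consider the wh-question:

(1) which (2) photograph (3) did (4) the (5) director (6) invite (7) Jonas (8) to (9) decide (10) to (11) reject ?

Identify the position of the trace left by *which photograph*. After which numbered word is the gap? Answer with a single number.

Underlying clause: The director did invite Jonas to decide to reject which photograph.
'which photograph' functions as the direct object of 'reject'. It moves to the left edge, and the trace sits right after 'reject':
Which photograph did the director invite Jonas to decide to reject ___?
'reject' is word 11.

11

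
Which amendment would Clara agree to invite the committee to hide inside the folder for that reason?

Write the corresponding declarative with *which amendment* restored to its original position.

Clara would agree to invite the committee to hide which amendment inside the folder for that reason.

'which amendment' is the direct object of 'hide'. Fronting leaves a gap immediately after 'hide':
Which amendment would Clara agree to invite the committee to hide ___ inside the folder for that reason?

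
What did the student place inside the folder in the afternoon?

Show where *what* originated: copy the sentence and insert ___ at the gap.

What did the student place ___ inside the folder in the afternoon?

Pre-movement form: The student did place what inside the folder in the afternoon.
'what' is the direct object of 'place'. The gap is right after 'place'.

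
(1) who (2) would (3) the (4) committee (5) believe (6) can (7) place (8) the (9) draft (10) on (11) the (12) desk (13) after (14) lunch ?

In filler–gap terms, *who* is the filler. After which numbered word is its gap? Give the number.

5

Before movement: The committee would believe who can place the draft on the desk after lunch.
The filler 'who' is interpreted as the subject of the clause embedded under 'believe'. It moves to the left edge, and the trace sits right after 'believe':
Who would the committee believe ___ can place the draft on the desk after lunch?
'believe' is word 5.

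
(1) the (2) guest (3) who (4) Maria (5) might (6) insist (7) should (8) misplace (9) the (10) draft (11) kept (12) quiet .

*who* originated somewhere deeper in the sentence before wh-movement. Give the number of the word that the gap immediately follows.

6

The filler 'who' is interpreted as the subject of the clause embedded under 'insist'. Fronting leaves a gap immediately after 'insist':
The guest who Maria might insist ___ should misplace the draft kept quiet.
'insist' is word 6.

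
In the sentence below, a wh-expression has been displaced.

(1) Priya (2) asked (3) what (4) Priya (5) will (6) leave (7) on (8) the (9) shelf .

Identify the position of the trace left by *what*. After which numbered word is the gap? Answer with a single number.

In situ: Priya will leave what on the shelf.
The filler 'what' is interpreted as the direct object of 'leave'. Wh-movement fronts it, leaving a gap right after 'leave':
Priya asked what Priya will leave ___ on the shelf.
'leave' is word 6.

6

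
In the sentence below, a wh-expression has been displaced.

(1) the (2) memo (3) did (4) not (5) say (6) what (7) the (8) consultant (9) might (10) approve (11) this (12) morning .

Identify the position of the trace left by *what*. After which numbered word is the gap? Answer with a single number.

10

Before movement: The consultant might approve what this morning.
'what' is the direct object of 'approve'. Wh-movement fronts it, leaving a gap right after 'approve':
The memo did not say what the consultant might approve ___ this morning.
'approve' is word 10.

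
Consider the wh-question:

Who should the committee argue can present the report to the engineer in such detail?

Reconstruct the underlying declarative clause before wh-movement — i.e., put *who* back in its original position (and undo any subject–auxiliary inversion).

'who' functions as the subject of the clause embedded under 'argue'. Fronting leaves a gap immediately after 'argue':
Who should the committee argue ___ can present the report to the engineer in such detail?

The committee should argue who can present the report to the engineer in such detail.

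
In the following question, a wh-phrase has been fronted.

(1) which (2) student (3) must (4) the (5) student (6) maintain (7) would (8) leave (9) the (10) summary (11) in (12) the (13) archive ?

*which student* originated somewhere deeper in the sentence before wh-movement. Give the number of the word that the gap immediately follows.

6

Pre-movement form: The student must maintain which student would leave the summary in the archive.
The filler 'which student' is interpreted as the subject of the clause embedded under 'maintain'. Fronting leaves a gap immediately after 'maintain':
Which student must the student maintain ___ would leave the summary in the archive?
'maintain' is word 6.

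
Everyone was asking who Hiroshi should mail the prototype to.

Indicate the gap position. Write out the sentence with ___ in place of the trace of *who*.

In situ: Hiroshi should mail the prototype to who.
'who' functions as the object of the preposition 'to' (recipient of 'mail'). The gap is right after 'to'.

Everyone was asking who Hiroshi should mail the prototype to ___.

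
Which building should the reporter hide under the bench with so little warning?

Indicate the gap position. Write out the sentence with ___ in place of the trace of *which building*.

Which building should the reporter hide ___ under the bench with so little warning?

Underlying clause: The reporter should hide which building under the bench with so little warning.
The filler 'which building' is interpreted as the direct object of 'hide'. The gap is right after 'hide'.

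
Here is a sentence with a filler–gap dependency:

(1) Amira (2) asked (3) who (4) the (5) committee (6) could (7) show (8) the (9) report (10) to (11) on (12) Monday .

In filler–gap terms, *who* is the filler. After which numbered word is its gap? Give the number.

10

Underlying clause: The committee could show the report to who on Monday.
'who' is the object of the preposition 'to' (recipient of 'show'). Wh-movement fronts it, leaving a gap right after 'to':
Amira asked who the committee could show the report to ___ on Monday.
'to' is word 10.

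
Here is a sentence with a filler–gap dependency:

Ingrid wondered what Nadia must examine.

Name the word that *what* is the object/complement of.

examine

Before movement: Nadia must examine what.
'what' functions as the direct object of 'examine'. Wh-movement fronts it, leaving a gap right after 'examine':
Ingrid wondered what Nadia must examine ___.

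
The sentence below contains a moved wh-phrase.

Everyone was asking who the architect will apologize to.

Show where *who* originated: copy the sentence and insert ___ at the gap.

Before movement: The architect will apologize to who.
'who' is the object of the preposition 'to'. The gap is right after 'to'.

Everyone was asking who the architect will apologize to ___.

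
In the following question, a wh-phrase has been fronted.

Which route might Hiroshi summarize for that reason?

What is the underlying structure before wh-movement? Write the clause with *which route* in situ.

Hiroshi might summarize which route for that reason.

'which route' functions as the direct object of 'summarize'. Wh-movement fronts it, leaving a gap right after 'summarize':
Which route might Hiroshi summarize ___ for that reason?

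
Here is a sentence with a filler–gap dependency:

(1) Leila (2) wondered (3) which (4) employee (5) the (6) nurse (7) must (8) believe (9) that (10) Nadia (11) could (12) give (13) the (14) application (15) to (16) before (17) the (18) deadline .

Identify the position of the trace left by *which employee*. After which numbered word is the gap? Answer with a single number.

15

Pre-movement form: The nurse must believe that Nadia could give the application to which employee before the deadline.
'which employee' functions as the object of the preposition 'to' (recipient of 'give'). It moves to the left edge, and the trace sits right after 'to':
Leila wondered which employee the nurse must believe that Nadia could give the application to ___ before the deadline.
'to' is word 15.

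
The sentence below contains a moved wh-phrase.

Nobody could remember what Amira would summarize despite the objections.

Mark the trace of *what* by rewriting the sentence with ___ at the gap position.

Nobody could remember what Amira would summarize ___ despite the objections.

Before movement: Amira would summarize what despite the objections.
'what' functions as the direct object of 'summarize'. The gap is right after 'summarize'.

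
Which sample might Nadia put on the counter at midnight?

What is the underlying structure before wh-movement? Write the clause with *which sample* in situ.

Nadia might put which sample on the counter at midnight.

'which sample' functions as the direct object of 'put'. Fronting leaves a gap immediately after 'put':
Which sample might Nadia put ___ on the counter at midnight?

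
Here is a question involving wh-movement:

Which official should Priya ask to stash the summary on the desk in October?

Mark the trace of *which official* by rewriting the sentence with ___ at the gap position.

Underlying clause: Priya should ask which official to stash the summary on the desk in October.
The filler 'which official' is interpreted as the direct object of 'ask'. The gap is right after 'ask'.

Which official should Priya ask ___ to stash the summary on the desk in October?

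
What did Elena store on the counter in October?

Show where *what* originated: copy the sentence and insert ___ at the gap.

In situ: Elena did store what on the counter in October.
'what' is the direct object of 'store'. The gap is right after 'store'.

What did Elena store ___ on the counter in October?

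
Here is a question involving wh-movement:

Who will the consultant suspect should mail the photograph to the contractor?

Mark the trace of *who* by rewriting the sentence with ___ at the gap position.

Who will the consultant suspect ___ should mail the photograph to the contractor?

Underlying clause: The consultant will suspect who should mail the photograph to the contractor.
'who' functions as the subject of the clause embedded under 'suspect'. The gap is right after 'suspect'.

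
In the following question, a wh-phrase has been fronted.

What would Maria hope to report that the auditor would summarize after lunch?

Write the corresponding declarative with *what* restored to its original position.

'what' functions as the direct object of 'summarize'. Fronting leaves a gap immediately after 'summarize':
What would Maria hope to report that the auditor would summarize ___ after lunch?

Maria would hope to report that the auditor would summarize what after lunch.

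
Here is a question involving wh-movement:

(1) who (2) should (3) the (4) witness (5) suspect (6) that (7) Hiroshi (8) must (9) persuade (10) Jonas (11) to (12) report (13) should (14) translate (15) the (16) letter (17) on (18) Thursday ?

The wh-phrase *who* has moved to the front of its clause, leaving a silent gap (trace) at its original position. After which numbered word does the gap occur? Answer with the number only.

12

In situ: The witness should suspect that Hiroshi must persuade Jonas to report who should translate the letter on Thursday.
'who' functions as the subject of the clause embedded under 'report'. Wh-movement fronts it, leaving a gap right after 'report':
Who should the witness suspect that Hiroshi must persuade Jonas to report ___ should translate the letter on Thursday?
'report' is word 12.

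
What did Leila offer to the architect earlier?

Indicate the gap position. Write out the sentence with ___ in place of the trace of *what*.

Pre-movement form: Leila did offer what to the architect earlier.
'what' is the direct object of 'offer'. The gap is right after 'offer'.

What did Leila offer ___ to the architect earlier?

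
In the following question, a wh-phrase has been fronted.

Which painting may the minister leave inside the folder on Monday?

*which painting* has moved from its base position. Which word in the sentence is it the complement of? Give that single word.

Pre-movement form: The minister may leave which painting inside the folder on Monday.
'which painting' functions as the direct object of 'leave'. Fronting leaves a gap immediately after 'leave':
Which painting may the minister leave ___ inside the folder on Monday?

leave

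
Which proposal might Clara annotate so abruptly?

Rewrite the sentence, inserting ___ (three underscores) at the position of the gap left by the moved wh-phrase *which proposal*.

Underlying clause: Clara might annotate which proposal so abruptly.
'which proposal' functions as the direct object of 'annotate'. The gap is right after 'annotate'.

Which proposal might Clara annotate ___ so abruptly?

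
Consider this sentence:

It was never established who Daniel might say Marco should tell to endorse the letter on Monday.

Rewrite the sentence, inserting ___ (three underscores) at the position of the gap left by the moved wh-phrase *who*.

Before movement: Daniel might say Marco should tell who to endorse the letter on Monday.
'who' is the direct object of 'tell'. The gap is right after 'tell'.

It was never established who Daniel might say Marco should tell ___ to endorse the letter on Monday.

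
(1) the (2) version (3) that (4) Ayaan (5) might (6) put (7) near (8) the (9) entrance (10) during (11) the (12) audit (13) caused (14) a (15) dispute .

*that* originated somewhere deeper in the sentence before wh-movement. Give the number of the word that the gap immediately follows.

6

'that' is the direct object of 'put'. Fronting leaves a gap immediately after 'put':
The version that Ayaan might put ___ near the entrance during the audit caused a dispute.
'put' is word 6.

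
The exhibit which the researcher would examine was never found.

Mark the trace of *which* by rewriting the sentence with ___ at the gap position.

The exhibit which the researcher would examine ___ was never found.

'which' functions as the direct object of 'examine'. The gap is right after 'examine'.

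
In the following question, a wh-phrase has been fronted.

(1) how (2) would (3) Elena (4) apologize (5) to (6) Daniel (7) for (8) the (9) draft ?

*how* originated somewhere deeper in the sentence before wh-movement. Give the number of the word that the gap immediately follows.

Pre-movement form: Elena would apologize to Daniel for the draft how.
The filler 'how' is interpreted as the manner adjunct. It moves to the left edge, and the trace sits right after 'draft':
How would Elena apologize to Daniel for the draft ___?
'draft' is word 9.

9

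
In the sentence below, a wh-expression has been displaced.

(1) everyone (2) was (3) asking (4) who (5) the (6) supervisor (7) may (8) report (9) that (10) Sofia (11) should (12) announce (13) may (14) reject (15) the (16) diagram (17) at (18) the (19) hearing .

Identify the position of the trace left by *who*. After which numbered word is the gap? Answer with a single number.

12

Before movement: The supervisor may report that Sofia should announce who may reject the diagram at the hearing.
'who' functions as the subject of the clause embedded under 'announce'. Fronting leaves a gap immediately after 'announce':
Everyone was asking who the supervisor may report that Sofia should announce ___ may reject the diagram at the hearing.
'announce' is word 12.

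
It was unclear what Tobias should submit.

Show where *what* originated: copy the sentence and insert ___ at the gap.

Underlying clause: Tobias should submit what.
The filler 'what' is interpreted as the direct object of 'submit'. The gap is right after 'submit'.

It was unclear what Tobias should submit ___.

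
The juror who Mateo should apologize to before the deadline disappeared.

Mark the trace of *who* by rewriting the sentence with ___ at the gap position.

The juror who Mateo should apologize to ___ before the deadline disappeared.

'who' functions as the object of the preposition 'to'. The gap is right after 'to'.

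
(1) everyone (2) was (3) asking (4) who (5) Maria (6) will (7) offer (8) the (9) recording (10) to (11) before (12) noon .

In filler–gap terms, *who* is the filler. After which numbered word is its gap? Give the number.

Pre-movement form: Maria will offer the recording to who before noon.
'who' functions as the object of the preposition 'to' (recipient of 'offer'). Fronting leaves a gap immediately after 'to':
Everyone was asking who Maria will offer the recording to ___ before noon.
'to' is word 10.

10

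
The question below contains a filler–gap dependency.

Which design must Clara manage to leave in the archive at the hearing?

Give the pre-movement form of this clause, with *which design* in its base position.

Clara must manage to leave which design in the archive at the hearing.

The filler 'which design' is interpreted as the direct object of 'leave'. It moves to the left edge, and the trace sits right after 'leave':
Which design must Clara manage to leave ___ in the archive at the hearing?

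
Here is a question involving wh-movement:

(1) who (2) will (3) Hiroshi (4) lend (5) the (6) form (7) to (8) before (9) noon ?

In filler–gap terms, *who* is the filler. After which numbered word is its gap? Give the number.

7

Underlying clause: Hiroshi will lend the form to who before noon.
'who' is the object of the preposition 'to' (recipient of 'lend'). It moves to the left edge, and the trace sits right after 'to':
Who will Hiroshi lend the form to ___ before noon?
'to' is word 7.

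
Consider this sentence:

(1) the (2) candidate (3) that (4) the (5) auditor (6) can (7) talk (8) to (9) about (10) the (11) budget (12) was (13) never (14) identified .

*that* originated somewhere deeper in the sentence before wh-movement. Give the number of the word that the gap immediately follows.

The filler 'that' is interpreted as the object of the preposition 'to'. Wh-movement fronts it, leaving a gap right after 'to':
The candidate that the auditor can talk to ___ about the budget was never identified.
'to' is word 8.

8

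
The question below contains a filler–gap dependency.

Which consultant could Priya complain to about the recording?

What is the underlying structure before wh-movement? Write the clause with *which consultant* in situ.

The filler 'which consultant' is interpreted as the object of the preposition 'to'. It moves to the left edge, and the trace sits right after 'to':
Which consultant could Priya complain to ___ about the recording?

Priya could complain to which consultant about the recording.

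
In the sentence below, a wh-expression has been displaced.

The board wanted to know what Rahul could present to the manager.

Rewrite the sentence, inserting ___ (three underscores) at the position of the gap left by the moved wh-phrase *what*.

In situ: Rahul could present what to the manager.
'what' is the direct object of 'present'. The gap is right after 'present'.

The board wanted to know what Rahul could present ___ to the manager.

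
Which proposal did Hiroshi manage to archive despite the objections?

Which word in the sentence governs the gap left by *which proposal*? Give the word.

archive

Underlying clause: Hiroshi did manage to archive which proposal despite the objections.
The filler 'which proposal' is interpreted as the direct object of 'archive'. Fronting leaves a gap immediately after 'archive':
Which proposal did Hiroshi manage to archive ___ despite the objections?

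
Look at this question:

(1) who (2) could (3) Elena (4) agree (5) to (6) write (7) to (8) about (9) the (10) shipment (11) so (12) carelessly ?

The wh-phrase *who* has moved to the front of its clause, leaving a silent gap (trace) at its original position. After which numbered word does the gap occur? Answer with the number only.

7

In situ: Elena could agree to write to who about the shipment so carelessly.
'who' functions as the object of the preposition 'to'. Fronting leaves a gap immediately after 'to':
Who could Elena agree to write to ___ about the shipment so carelessly?
'to' is word 7.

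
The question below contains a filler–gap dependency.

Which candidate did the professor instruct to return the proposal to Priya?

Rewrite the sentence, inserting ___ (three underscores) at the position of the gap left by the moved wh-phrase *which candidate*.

In situ: The professor did instruct which candidate to return the proposal to Priya.
'which candidate' functions as the direct object of 'instruct'. The gap is right after 'instruct'.

Which candidate did the professor instruct ___ to return the proposal to Priya?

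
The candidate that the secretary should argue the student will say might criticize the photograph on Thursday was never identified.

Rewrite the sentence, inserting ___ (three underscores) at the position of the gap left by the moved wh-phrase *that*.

The candidate that the secretary should argue the student will say ___ might criticize the photograph on Thursday was never identified.

'that' is the subject of the clause embedded under 'say'. The gap is right after 'say'.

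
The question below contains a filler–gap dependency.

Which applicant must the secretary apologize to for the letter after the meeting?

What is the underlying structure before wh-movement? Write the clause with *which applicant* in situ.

The secretary must apologize to which applicant for the letter after the meeting.

The filler 'which applicant' is interpreted as the object of the preposition 'to'. Wh-movement fronts it, leaving a gap right after 'to':
Which applicant must the secretary apologize to ___ for the letter after the meeting?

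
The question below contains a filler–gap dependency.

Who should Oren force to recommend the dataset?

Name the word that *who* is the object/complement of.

Underlying clause: Oren should force who to recommend the dataset.
'who' is the direct object of 'force'. Wh-movement fronts it, leaving a gap right after 'force':
Who should Oren force ___ to recommend the dataset?

force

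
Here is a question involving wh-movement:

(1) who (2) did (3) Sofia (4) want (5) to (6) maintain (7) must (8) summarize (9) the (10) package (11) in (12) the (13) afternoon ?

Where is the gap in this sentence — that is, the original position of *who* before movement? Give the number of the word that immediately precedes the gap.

Before movement: Sofia did want to maintain who must summarize the package in the afternoon.
'who' is the subject of the clause embedded under 'maintain'. Fronting leaves a gap immediately after 'maintain':
Who did Sofia want to maintain ___ must summarize the package in the afternoon?
'maintain' is word 6.

6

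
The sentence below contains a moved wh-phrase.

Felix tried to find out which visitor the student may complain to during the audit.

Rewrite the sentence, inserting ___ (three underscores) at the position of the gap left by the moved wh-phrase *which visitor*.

Pre-movement form: The student may complain to which visitor during the audit.
'which visitor' is the object of the preposition 'to'. The gap is right after 'to'.

Felix tried to find out which visitor the student may complain to ___ during the audit.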